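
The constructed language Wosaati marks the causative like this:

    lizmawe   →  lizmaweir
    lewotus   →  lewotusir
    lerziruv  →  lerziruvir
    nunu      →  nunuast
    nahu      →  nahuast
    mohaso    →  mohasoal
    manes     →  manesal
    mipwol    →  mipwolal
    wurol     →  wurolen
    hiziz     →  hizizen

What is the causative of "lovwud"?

"lovwud" begins with l-. The stems beginning with l- (lizmawe → lizmaweir, lewotus → lewotusir, lerziruv → lerziruvir) add -ir.
The other patterns: stems beginning with n- add -ast; stems beginning with m- add -al; stems beginning with h- or w- add -en.
So lovwud → lovwudir.

lovwudir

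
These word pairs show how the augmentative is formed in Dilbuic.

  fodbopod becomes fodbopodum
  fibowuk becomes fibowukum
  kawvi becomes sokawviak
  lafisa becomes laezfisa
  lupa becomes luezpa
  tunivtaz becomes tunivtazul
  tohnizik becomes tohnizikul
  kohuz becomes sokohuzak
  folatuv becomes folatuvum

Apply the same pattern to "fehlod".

fehlodum

kohuz and tunivtaz both end in -z yet inflect differently (sokohuzak, tunivtazul), so the final letter is not what conditions the rule; the first letter is.
"fehlod" begins with f-. The stems beginning with f- (fibowuk → fibowukum, fodbopod → fodbopodum, folatuv → folatuvum) add -um.
The other patterns: stems beginning with k- add so- … -ak around the stem; stems beginning with t- add -ul; stems beginning with l- insert -ez- after the first vowel.
So fehlod → fehlodum.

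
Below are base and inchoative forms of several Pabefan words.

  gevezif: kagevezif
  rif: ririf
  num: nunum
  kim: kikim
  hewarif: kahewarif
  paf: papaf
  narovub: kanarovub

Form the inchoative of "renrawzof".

karenrawzof

hewarif and rif both end in -f yet inflect differently (kahewarif, ririf), so the final letter is not what conditions the rule; the number of vowels is.
"renrawzof" has 3 vowels. The stems with 3 vowels (narovub → kanarovub, hewarif → kahewarif, gevezif → kagevezif) add the prefix ka-.
So renrawzof → karenrawzof.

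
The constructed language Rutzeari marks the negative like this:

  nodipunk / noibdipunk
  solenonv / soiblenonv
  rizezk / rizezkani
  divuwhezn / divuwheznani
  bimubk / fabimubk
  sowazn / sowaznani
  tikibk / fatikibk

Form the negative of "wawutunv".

bimubk and rizezk both end in -k yet inflect differently (fabimubk, rizezkani), so the final letter is not what conditions the rule; the second-to-last letter is.
"wawutunv" has second-to-last letter 'n'. The stems whose second-to-last letter is 'n' (nodipunk → noibdipunk, solenonv → soiblenonv) insert -ib- after the first vowel.
The other patterns: stems whose second-to-last letter is 'b' add the prefix fa-; stems whose second-to-last letter is 'z' add -ani.
So wawutunv → waibwutunv.

waibwutunv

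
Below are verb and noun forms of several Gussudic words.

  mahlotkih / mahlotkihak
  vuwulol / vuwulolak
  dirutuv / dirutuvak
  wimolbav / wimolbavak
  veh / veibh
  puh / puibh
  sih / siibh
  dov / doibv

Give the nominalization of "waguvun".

"waguvun" has 3 vowels. The stems with 3 vowels (mahlotkih → mahlotkihak, vuwulol → vuwulolak, dirutuv → dirutuvak) add -ak.
So waguvun → waguvunak.

waguvunak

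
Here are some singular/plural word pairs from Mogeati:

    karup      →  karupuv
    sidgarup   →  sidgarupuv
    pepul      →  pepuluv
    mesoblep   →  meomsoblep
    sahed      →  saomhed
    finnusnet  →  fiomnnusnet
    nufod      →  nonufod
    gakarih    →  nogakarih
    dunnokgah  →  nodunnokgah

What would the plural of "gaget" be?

gaomget

karup and mesoblep both end in -p yet inflect differently (karupuv, meomsoblep), so the final letter is not what conditions the rule; the last vowel is.
"gaget" has last vowel 'e'. The stems whose last vowel is 'e' (mesoblep → meomsoblep, sahed → saomhed, finnusnet → fiomnnusnet) insert -om- after the first vowel.
The other patterns: stems whose last vowel is 'u' add -uv; stems whose last vowel is 'a', 'i' or 'o' add the prefix no-.
So gaget → gaomget.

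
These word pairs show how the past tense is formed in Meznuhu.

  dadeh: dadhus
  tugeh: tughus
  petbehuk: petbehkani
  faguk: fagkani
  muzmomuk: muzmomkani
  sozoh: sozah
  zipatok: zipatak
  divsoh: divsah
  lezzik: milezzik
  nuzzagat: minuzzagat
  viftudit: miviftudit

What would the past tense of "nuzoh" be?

nuzah

dadeh and sozoh both end in -h yet inflect differently (dadhus, sozah), so the final letter is not what conditions the rule; the last vowel is.
"nuzoh" has last vowel 'o'. The stems whose last vowel is 'o' (sozoh → sozah, zipatok → zipatak, divsoh → divsah) change the last vowel to 'a'.
The other patterns: stems whose last vowel is 'e' delete the last vowel and add -us; stems whose last vowel is 'u' delete the last vowel and add -ani; stems whose last vowel is 'a' or 'i' add the prefix mi-.
So nuzoh → nuzah.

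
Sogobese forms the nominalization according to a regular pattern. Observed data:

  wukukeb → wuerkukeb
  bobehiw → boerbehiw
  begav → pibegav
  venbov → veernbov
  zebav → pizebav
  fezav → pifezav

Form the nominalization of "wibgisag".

"wibgisag" has last vowel 'a'. The stems whose last vowel is 'a' (zebav → pizebav, begav → pibegav, fezav → pifezav) add the prefix pi-.
So wibgisag → piwibgisag.

piwibgisag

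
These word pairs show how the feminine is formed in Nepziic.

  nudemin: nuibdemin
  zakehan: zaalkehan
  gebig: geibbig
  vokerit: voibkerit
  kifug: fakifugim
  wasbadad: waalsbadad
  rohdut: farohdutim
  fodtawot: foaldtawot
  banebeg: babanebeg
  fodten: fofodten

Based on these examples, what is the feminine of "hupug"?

fahupugim

kifug and banebeg both end in -g yet inflect differently (fakifugim, babanebeg), so the final letter is not what conditions the rule; the last vowel is.
"hupug" has last vowel 'u'. The stems whose last vowel is 'u' (rohdut → farohdutim, kifug → fakifugim) add fa- … -im around the stem.
The other patterns: stems whose last vowel is 'e' repeat the first consonant+vowel as a prefix; stems whose last vowel is 'i' insert -ib- after the first vowel; stems whose last vowel is 'a' or 'o' insert -al- after the first vowel.
So hupug → fahupugim.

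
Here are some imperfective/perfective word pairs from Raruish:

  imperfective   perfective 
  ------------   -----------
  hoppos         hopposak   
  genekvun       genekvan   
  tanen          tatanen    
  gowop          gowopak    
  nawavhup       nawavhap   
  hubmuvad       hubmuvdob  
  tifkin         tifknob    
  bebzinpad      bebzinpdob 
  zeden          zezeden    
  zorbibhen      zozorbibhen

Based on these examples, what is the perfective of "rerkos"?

"rerkos" has last vowel 'o'. The stems whose last vowel is 'o' (hoppos → hopposak, gowop → gowopak) add -ak.
The other patterns: stems whose last vowel is 'u' change the last vowel to 'a'; stems whose last vowel is 'a' or 'i' delete the last vowel and add -ob; stems whose last vowel is 'e' repeat the first consonant+vowel as a prefix.
So rerkos → rerkosak.

rerkosak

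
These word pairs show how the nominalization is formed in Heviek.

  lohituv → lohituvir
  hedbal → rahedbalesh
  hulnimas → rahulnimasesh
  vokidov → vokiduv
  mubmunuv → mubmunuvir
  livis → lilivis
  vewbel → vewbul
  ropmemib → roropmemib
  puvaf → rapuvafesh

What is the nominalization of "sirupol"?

sirupul

"sirupol" has last vowel 'o'. The one such stem in the data (vokidov → vokiduv) changes the last vowel to 'u' (as does vewbel), so the same rule applies.
So sirupol → sirupul.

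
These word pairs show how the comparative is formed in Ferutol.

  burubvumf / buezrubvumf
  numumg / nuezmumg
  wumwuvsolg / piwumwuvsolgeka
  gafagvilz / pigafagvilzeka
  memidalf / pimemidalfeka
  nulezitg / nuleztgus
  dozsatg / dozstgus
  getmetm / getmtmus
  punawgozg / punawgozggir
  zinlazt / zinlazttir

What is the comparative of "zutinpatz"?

zutinptzus

numumg and wumwuvsolg both end in -g yet inflect differently (nuezmumg, piwumwuvsolgeka), so the final letter is not what conditions the rule; the second-to-last letter is.
"zutinpatz" has second-to-last letter 't'. The stems whose second-to-last letter is 't' (nulezitg → nuleztgus, dozsatg → dozstgus, getmetm → getmtmus) delete the last vowel and add -us.
So zutinpatz → zutinptzus.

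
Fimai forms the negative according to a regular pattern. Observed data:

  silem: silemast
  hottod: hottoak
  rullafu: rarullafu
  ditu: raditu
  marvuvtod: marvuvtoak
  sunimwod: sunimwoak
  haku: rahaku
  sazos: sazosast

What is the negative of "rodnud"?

"rodnud" ends in -d. The stems ending in -d (sunimwod → sunimwoak, marvuvtod → marvuvtoak, hottod → hottoak) drop the final letter and add -ak.
The other patterns: stems ending in -u add the prefix ra-; stems ending in -m or -s add -ast.
So rodnud → rodnuak.

rodnuak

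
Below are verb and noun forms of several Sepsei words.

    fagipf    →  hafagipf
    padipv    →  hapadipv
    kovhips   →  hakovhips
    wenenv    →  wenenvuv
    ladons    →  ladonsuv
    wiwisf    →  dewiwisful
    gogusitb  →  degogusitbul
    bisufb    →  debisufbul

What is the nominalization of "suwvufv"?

padipv and wenenv both end in -v yet inflect differently (hapadipv, wenenvuv), so the final letter is not what conditions the rule; the second-to-last letter is.
"suwvufv" has second-to-last letter 'f'. The one such stem in the data (bisufb → debisufbul) adds de- … -ul around the stem, so the same rule applies.
The other patterns: stems whose second-to-last letter is 'p' add the prefix ha-; stems whose second-to-last letter is 'n' add -uv.
So suwvufv → desuwvufvul.

desuwvufvul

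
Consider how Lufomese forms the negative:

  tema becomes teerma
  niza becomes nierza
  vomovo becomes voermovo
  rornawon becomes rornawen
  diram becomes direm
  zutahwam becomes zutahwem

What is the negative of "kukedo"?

kuerkedo

vomovo and rornawon both have last vowel 'o' yet inflect differently (voermovo, rornawen), so the last vowel is not what conditions the rule; whether the stem ends in a vowel or a consonant is.
"kukedo" ends in a vowel. The stems ending in a vowel (tema → teerma, niza → nierza, vomovo → voermovo) insert -er- after the first vowel.
So kukedo → kuerkedo.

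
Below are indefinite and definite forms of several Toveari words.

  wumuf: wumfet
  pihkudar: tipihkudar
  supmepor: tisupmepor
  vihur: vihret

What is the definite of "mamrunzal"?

"mamrunzal" has last vowel 'a'. The one such stem in the data (pihkudar → tipihkudar) adds the prefix ti-, so the same rule applies.
So mamrunzal → timamrunzal.

timamrunzal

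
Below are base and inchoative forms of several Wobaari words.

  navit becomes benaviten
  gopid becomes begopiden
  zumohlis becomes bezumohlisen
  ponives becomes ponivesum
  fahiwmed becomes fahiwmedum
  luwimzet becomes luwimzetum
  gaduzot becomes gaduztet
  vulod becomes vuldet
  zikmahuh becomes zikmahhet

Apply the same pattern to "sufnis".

zumohlis and ponives both end in -s yet inflect differently (bezumohlisen, ponivesum), so the final letter is not what conditions the rule; the last vowel is.
"sufnis" has last vowel 'i'. The stems whose last vowel is 'i' (navit → benaviten, gopid → begopiden, zumohlis → bezumohlisen) add be- … -en around the stem.
The other patterns: stems whose last vowel is 'e' add -um; stems whose last vowel is 'o' or 'u' delete the last vowel and add -et.
So sufnis → besufnisen.

besufnisen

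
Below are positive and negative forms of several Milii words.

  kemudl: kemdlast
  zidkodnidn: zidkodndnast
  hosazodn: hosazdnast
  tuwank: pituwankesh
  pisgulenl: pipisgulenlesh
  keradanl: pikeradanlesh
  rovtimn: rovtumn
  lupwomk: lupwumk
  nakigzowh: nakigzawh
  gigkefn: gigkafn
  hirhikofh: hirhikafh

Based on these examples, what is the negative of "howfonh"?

kemudl and pisgulenl both end in -l yet inflect differently (kemdlast, pipisgulenlesh), so the final letter is not what conditions the rule; the second-to-last letter is.
"howfonh" has second-to-last letter 'n'. The stems whose second-to-last letter is 'n' (tuwank → pituwankesh, pisgulenl → pipisgulenlesh, keradanl → pikeradanlesh) add pi- … -esh around the stem.
So howfonh → pihowfonhesh.

pihowfonhesh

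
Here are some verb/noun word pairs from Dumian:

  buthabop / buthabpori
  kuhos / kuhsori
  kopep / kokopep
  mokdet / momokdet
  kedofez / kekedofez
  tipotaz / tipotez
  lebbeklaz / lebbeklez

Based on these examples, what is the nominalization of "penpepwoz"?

buthabop and kopep both end in -p yet inflect differently (buthabpori, kokopep), so the final letter is not what conditions the rule; the last vowel is.
"penpepwoz" has last vowel 'o'. The stems whose last vowel is 'o' (buthabop → buthabpori, kuhos → kuhsori) delete the last vowel and add -ori.
So penpepwoz → penpepwzori.

penpepwzori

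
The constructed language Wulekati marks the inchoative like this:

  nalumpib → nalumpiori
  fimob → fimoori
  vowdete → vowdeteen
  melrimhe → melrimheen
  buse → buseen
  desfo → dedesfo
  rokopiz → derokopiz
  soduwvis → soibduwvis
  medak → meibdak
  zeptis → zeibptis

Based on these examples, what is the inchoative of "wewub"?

wewuori

"wewub" ends in -b. The stems ending in -b (nalumpib → nalumpiori, fimob → fimoori) drop the final letter and add -ori.
The other patterns: stems ending in -e add -en; stems ending in -o or -z add the prefix de-; stems ending in -k or -s insert -ib- after the first vowel.
So wewub → wewuori.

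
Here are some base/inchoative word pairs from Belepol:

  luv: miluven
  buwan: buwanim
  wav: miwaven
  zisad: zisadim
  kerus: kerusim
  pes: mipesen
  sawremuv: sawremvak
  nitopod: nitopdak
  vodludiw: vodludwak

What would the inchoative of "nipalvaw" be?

pes and kerus both end in -s yet inflect differently (mipesen, kerusim), so the final letter is not what conditions the rule; the number of vowels is.
"nipalvaw" has 3 vowels. The stems with 3 vowels (sawremuv → sawremvak, nitopod → nitopdak, vodludiw → vodludwak) delete the last vowel and add -ak.
The other patterns: stems with 1 vowel add mi- … -en around the stem; stems with 2 vowels add -im.
So nipalvaw → nipalvwak.

nipalvwak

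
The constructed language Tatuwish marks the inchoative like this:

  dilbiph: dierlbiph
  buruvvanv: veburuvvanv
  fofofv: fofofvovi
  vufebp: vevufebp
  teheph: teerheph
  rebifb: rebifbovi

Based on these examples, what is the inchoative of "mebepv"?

meerbepv

"mebepv" has second-to-last letter 'p'. The stems whose second-to-last letter is 'p' (teheph → teerheph, dilbiph → dierlbiph) insert -er- after the first vowel.
So mebepv → meerbepv.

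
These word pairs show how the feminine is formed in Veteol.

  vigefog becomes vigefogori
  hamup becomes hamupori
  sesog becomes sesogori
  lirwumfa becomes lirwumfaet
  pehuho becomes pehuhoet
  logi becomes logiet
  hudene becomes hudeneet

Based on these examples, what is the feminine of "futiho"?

futihoet

vigefog and pehuho both have last vowel 'o' yet inflect differently (vigefogori, pehuhoet), so the last vowel is not what conditions the rule; whether the stem ends in a vowel or a consonant is.
"futiho" ends in a vowel. The stems ending in a vowel (lirwumfa → lirwumfaet, pehuho → pehuhoet, logi → logiet) add -et.
The other pattern: stems ending in a consonant add -ori.
So futiho → futihoet.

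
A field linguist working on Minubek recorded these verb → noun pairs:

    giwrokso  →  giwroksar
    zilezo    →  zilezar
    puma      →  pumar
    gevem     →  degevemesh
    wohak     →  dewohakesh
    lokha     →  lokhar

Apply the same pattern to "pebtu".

pebtar

"pebtu" ends in a vowel. The stems ending in a vowel (zilezo → zilezar, puma → pumar, lokha → lokhar) drop the final letter and add -ar.
The other pattern: stems ending in a consonant add de- … -esh around the stem.
So pebtu → pebtar.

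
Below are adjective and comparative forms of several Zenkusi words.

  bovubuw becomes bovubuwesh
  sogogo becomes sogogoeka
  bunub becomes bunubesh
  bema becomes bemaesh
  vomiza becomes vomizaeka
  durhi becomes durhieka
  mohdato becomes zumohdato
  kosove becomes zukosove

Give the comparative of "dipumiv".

dipumiveka

bema and vomiza both end in -a yet inflect differently (bemaesh, vomizaeka), so the final letter is not what conditions the rule; the first letter is.
"dipumiv" begins with d-. The one such stem in the data (durhi → durhieka) adds -eka, so the same rule applies.
The other patterns: stems beginning with k- or m- add the prefix zu-; stems beginning with b- add -esh.
So dipumiv → dipumiveka.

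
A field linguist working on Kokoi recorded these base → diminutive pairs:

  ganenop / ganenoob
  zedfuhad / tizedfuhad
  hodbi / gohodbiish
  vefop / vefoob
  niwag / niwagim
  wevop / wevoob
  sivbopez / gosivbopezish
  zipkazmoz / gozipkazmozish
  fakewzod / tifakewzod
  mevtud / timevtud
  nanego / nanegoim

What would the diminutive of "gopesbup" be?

fakewzod and ganenop both have last vowel 'o' yet inflect differently (tifakewzod, ganenoob), so the last vowel is not what conditions the rule; the final letter is.
"gopesbup" ends in -p. The stems ending in -p (ganenop → ganenoob, vefop → vefoob, wevop → wevoob) drop the final letter and add -ob.
The other patterns: stems ending in -d add the prefix ti-; stems ending in -i or -z add go- … -ish around the stem; stems ending in -g or -o add -im.
So gopesbup → gopesbuob.

gopesbuob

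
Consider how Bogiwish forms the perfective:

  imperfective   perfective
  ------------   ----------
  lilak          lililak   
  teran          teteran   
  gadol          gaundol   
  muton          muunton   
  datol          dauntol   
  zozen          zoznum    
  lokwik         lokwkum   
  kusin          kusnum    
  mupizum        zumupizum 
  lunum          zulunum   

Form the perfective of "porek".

teran and muton both end in -n yet inflect differently (teteran, muunton), so the final letter is not what conditions the rule; the last vowel is.
"porek" has last vowel 'e'. The one such stem in the data (zozen → zoznum) deletes the last vowel and adds -um (as do lokwik, kusin), so the same rule applies.
So porek → porkum.

porkum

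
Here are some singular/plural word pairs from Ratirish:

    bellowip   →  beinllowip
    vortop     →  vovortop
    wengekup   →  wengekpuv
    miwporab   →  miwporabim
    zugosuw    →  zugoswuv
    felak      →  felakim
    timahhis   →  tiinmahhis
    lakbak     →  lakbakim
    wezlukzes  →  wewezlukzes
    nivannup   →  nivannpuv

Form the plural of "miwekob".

bellowip and wengekup both end in -p yet inflect differently (beinllowip, wengekpuv), so the final letter is not what conditions the rule; the last vowel is.
"miwekob" has last vowel 'o'. The one such stem in the data (vortop → vovortop) repeats the first consonant+vowel as a prefix (as does wezlukzes), so the same rule applies.
So miwekob → mimiwekob.

mimiwekob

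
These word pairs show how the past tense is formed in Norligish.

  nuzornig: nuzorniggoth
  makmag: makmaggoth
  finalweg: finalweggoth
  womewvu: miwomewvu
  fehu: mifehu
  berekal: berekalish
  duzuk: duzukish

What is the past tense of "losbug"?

losbuggoth

makmag and berekal both have last vowel 'a' yet inflect differently (makmaggoth, berekalish), so the last vowel is not what conditions the rule; the final letter is.
"losbug" ends in -g. The stems ending in -g (nuzornig → nuzorniggoth, makmag → makmaggoth, finalweg → finalweggoth) double the final consonant and add -oth.
So losbug → losbuggoth.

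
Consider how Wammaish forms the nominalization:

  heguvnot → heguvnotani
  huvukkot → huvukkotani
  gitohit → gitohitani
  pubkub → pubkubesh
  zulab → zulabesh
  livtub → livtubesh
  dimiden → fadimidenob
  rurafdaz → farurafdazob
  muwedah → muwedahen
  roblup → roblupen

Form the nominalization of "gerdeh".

gerdehen

"gerdeh" ends in -h. The one such stem in the data (muwedah → muwedahen) adds -en, so the same rule applies.
So gerdeh → gerdehen.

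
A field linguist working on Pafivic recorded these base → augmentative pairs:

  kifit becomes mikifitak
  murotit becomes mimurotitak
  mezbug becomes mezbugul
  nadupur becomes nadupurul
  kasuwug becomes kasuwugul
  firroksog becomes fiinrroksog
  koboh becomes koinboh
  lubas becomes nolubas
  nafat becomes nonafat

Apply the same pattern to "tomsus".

tomsusul

mezbug and firroksog both end in -g yet inflect differently (mezbugul, fiinrroksog), so the final letter is not what conditions the rule; the last vowel is.
"tomsus" has last vowel 'u'. The stems whose last vowel is 'u' (mezbug → mezbugul, nadupur → nadupurul, kasuwug → kasuwugul) add -ul.
So tomsus → tomsusul.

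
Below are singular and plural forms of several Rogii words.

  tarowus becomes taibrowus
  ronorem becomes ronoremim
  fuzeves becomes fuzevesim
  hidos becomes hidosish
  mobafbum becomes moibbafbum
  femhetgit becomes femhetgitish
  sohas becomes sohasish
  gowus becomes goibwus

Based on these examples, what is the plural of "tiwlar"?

tiwlarish

mobafbum and ronorem both end in -m yet inflect differently (moibbafbum, ronoremim), so the final letter is not what conditions the rule; the last vowel is.
"tiwlar" has last vowel 'a'. The one such stem in the data (sohas → sohasish) adds -ish, so the same rule applies.
So tiwlar → tiwlarish.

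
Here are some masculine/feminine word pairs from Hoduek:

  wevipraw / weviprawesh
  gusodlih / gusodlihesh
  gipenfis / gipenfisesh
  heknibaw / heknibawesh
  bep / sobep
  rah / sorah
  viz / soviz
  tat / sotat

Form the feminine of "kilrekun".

gusodlih and rah both end in -h yet inflect differently (gusodlihesh, sorah), so the final letter is not what conditions the rule; the number of vowels is.
"kilrekun" has 3 vowels. The stems with 3 vowels (wevipraw → weviprawesh, gusodlih → gusodlihesh, gipenfis → gipenfisesh) add -esh.
The other pattern: stems with 1 vowel add the prefix so-.
So kilrekun → kilrekunesh.

kilrekunesh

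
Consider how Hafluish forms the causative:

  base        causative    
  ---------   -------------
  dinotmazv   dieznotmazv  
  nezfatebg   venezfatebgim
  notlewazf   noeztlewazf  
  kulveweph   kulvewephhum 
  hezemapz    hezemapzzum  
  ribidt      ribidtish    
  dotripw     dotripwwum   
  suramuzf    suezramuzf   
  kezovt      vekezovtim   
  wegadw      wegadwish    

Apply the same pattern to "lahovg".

"lahovg" has second-to-last letter 'v'. The one such stem in the data (kezovt → vekezovtim) adds ve- … -im around the stem, so the same rule applies.
So lahovg → velahovgim.

velahovgim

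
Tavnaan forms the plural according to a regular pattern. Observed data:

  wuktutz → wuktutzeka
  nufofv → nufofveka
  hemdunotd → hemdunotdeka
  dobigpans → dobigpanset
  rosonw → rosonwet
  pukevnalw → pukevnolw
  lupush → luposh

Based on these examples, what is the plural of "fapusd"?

"fapusd" has second-to-last letter 's'. The one such stem in the data (lupush → luposh) changes the last vowel to 'o' (as does pukevnalw), so the same rule applies.
The other patterns: stems whose second-to-last letter is 'f' or 't' add -eka; stems whose second-to-last letter is 'n' add -et.
So fapusd → faposd.

faposd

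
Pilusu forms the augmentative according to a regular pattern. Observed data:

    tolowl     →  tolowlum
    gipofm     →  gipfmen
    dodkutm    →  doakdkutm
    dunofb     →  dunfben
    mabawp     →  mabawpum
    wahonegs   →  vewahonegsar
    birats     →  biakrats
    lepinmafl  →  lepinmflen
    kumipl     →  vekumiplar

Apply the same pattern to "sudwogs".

tolowl and lepinmafl both end in -l yet inflect differently (tolowlum, lepinmflen), so the final letter is not what conditions the rule; the second-to-last letter is.
"sudwogs" has second-to-last letter 'g'. The one such stem in the data (wahonegs → vewahonegsar) adds ve- … -ar around the stem, so the same rule applies.
The other patterns: stems whose second-to-last letter is 'w' add -um; stems whose second-to-last letter is 't' insert -ak- after the first vowel; stems whose second-to-last letter is 'f' delete the last vowel and add -en.
So sudwogs → vesudwogsar.

vesudwogsar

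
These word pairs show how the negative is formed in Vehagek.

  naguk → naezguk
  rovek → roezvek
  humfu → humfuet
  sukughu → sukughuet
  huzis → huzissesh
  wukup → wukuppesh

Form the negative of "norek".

noezrek

naguk and humfu both have last vowel 'u' yet inflect differently (naezguk, humfuet), so the last vowel is not what conditions the rule; the final letter is.
"norek" ends in -k. The stems ending in -k (naguk → naezguk, rovek → roezvek) insert -ez- after the first vowel.
So norek → noezrek.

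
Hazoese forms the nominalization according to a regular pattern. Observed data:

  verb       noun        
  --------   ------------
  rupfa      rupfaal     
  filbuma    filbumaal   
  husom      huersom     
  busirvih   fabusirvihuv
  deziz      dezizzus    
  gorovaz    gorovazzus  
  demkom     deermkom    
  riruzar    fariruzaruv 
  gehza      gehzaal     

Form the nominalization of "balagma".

"balagma" ends in -a. The stems ending in -a (gehza → gehzaal, filbuma → filbumaal, rupfa → rupfaal) add -al.
So balagma → balagmaal.

balagmaal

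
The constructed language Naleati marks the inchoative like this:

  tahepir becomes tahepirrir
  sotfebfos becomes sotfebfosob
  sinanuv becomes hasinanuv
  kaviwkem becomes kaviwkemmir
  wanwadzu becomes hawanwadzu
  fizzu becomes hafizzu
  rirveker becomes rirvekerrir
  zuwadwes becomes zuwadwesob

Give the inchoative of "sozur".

"sozur" ends in -r. The stems ending in -r (tahepir → tahepirrir, rirveker → rirvekerrir) double the final consonant and add -ir.
The other patterns: stems ending in -s add -ob; stems ending in -u or -v add the prefix ha-.
So sozur → sozurrir.

sozurrir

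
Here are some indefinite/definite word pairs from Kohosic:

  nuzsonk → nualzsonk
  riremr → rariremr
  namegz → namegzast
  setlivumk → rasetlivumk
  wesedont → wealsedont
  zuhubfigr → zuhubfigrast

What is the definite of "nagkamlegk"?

nagkamlegkast

setlivumk and nuzsonk both end in -k yet inflect differently (rasetlivumk, nualzsonk), so the final letter is not what conditions the rule; the second-to-last letter is.
"nagkamlegk" has second-to-last letter 'g'. The stems whose second-to-last letter is 'g' (zuhubfigr → zuhubfigrast, namegz → namegzast) add -ast.
The other patterns: stems whose second-to-last letter is 'm' add the prefix ra-; stems whose second-to-last letter is 'n' insert -al- after the first vowel.
So nagkamlegk → nagkamlegkast.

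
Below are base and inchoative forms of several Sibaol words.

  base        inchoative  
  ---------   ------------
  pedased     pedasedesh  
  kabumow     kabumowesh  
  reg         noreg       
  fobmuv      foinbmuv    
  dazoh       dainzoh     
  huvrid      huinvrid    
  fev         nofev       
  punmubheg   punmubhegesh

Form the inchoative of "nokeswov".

fev and fobmuv both end in -v yet inflect differently (nofev, foinbmuv), so the final letter is not what conditions the rule; the number of vowels is.
"nokeswov" has 3 vowels. The stems with 3 vowels (punmubheg → punmubhegesh, kabumow → kabumowesh, pedased → pedasedesh) add -esh.
So nokeswov → nokeswovesh.

nokeswovesh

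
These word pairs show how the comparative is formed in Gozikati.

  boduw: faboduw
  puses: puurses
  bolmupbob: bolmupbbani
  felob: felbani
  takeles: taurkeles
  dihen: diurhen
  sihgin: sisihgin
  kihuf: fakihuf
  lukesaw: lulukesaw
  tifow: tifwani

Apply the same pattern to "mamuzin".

mamamuzin

"mamuzin" has last vowel 'i'. The one such stem in the data (sihgin → sisihgin) repeats the first consonant+vowel as a prefix (as does lukesaw), so the same rule applies.
So mamuzin → mamamuzin.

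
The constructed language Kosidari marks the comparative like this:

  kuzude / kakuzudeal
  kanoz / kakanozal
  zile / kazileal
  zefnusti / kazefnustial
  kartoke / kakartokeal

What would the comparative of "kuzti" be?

Every pair shown (kuzude → kakuzudeal, kanoz → kakanozal, zile → kazileal, …) follows the same rule: add ka- … -al around the stem.
So kuzti → kakuztial.

kakuztial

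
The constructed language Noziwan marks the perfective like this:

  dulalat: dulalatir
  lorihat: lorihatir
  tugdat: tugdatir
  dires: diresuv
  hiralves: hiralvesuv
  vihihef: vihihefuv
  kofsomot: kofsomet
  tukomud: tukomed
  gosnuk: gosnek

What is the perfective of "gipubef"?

gipubefuv

dulalat and kofsomot both end in -t yet inflect differently (dulalatir, kofsomet), so the final letter is not what conditions the rule; the last vowel is.
"gipubef" has last vowel 'e'. The stems whose last vowel is 'e' (dires → diresuv, hiralves → hiralvesuv, vihihef → vihihefuv) add -uv.
The other patterns: stems whose last vowel is 'a' add -ir; stems whose last vowel is 'o' or 'u' change the last vowel to 'e'.
So gipubef → gipubefuv.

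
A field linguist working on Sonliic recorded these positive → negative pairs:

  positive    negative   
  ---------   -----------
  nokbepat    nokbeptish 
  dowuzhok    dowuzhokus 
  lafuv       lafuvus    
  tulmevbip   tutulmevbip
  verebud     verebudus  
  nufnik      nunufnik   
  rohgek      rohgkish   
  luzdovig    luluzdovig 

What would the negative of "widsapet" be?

rohgek and nufnik both end in -k yet inflect differently (rohgkish, nunufnik), so the final letter is not what conditions the rule; the last vowel is.
"widsapet" has last vowel 'e'. The one such stem in the data (rohgek → rohgkish) deletes the last vowel and adds -ish (as does nokbepat), so the same rule applies.
The other patterns: stems whose last vowel is 'i' repeat the first consonant+vowel as a prefix; stems whose last vowel is 'o' or 'u' add -us.
So widsapet → widsaptish.

widsaptish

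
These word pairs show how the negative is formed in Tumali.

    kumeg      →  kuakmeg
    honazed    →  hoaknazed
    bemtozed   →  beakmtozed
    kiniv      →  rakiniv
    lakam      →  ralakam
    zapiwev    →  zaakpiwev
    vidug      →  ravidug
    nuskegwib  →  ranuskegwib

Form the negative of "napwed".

naakpwed

zapiwev and kiniv both end in -v yet inflect differently (zaakpiwev, rakiniv), so the final letter is not what conditions the rule; the last vowel is.
"napwed" has last vowel 'e'. The stems whose last vowel is 'e' (honazed → hoaknazed, kumeg → kuakmeg, bemtozed → beakmtozed) insert -ak- after the first vowel.
The other pattern: stems whose last vowel is 'a', 'i' or 'u' add the prefix ra-.
So napwed → naakpwed.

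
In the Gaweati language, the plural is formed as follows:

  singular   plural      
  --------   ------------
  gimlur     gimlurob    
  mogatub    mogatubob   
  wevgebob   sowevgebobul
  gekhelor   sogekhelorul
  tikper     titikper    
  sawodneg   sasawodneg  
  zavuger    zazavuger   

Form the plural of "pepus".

pepusob

"pepus" has last vowel 'u'. The stems whose last vowel is 'u' (gimlur → gimlurob, mogatub → mogatubob) add -ob.
So pepus → pepusob.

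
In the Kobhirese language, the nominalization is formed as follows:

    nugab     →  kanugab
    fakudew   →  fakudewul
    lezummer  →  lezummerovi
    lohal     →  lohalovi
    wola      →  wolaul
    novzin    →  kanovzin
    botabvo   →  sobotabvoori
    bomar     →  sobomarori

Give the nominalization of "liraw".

lirawovi

"liraw" begins with l-. The stems beginning with l- (lohal → lohalovi, lezummer → lezummerovi) add -ovi.
The other patterns: stems beginning with n- add the prefix ka-; stems beginning with b- add so- … -ori around the stem; stems beginning with f- or w- add -ul.
So liraw → lirawovi.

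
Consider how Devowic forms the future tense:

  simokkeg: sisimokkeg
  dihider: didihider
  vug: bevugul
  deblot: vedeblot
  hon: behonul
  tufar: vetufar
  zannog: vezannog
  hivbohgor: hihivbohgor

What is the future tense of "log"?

vug and zannog both end in -g yet inflect differently (bevugul, vezannog), so the final letter is not what conditions the rule; the number of vowels is.
"log" has 1 vowel. The stems with 1 vowel (vug → bevugul, hon → behonul) add be- … -ul around the stem.
The other patterns: stems with 2 vowels add the prefix ve-; stems with 3 vowels repeat the first consonant+vowel as a prefix.
So log → belogul.

belogul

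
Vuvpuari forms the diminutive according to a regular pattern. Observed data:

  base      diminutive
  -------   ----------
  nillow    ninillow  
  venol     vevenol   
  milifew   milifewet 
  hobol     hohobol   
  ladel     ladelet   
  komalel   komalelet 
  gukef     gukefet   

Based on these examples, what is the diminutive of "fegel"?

milifew and nillow both end in -w yet inflect differently (milifewet, ninillow), so the final letter is not what conditions the rule; the last vowel is.
"fegel" has last vowel 'e'. The stems whose last vowel is 'e' (milifew → milifewet, komalel → komalelet, gukef → gukefet) add -et.
So fegel → fegelet.

fegelet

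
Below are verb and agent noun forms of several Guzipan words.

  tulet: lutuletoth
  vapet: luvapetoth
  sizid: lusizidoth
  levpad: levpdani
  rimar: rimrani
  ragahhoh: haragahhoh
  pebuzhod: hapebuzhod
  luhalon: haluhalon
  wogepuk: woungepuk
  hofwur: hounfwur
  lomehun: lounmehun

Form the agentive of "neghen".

sizid and levpad both end in -d yet inflect differently (lusizidoth, levpdani), so the final letter is not what conditions the rule; the last vowel is.
"neghen" has last vowel 'e'. The stems whose last vowel is 'e' (tulet → lutuletoth, vapet → luvapetoth) add lu- … -oth around the stem.
So neghen → luneghenoth.

luneghenoth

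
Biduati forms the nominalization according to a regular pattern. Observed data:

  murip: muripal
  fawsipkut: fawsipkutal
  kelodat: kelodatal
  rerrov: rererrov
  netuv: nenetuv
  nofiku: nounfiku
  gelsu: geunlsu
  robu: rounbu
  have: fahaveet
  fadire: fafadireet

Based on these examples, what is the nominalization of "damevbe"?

"damevbe" ends in -e. The stems ending in -e (have → fahaveet, fadire → fafadireet) add fa- … -et around the stem.
The other patterns: stems ending in -p or -t add -al; stems ending in -v repeat the first consonant+vowel as a prefix; stems ending in -u insert -un- after the first vowel.
So damevbe → fadamevbeet.

fadamevbeet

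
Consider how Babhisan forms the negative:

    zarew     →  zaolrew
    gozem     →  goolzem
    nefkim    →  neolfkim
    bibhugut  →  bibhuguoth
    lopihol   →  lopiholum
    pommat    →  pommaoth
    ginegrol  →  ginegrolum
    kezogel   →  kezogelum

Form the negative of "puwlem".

"puwlem" ends in -m. The stems ending in -m (gozem → goolzem, nefkim → neolfkim) insert -ol- after the first vowel.
So puwlem → puolwlem.

puolwlem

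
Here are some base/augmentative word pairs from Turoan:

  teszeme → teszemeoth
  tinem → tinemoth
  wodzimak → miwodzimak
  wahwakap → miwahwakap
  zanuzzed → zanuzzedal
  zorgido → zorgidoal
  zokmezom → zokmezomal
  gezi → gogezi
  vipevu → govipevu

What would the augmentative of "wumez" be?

"wumez" begins with w-. The stems beginning with w- (wodzimak → miwodzimak, wahwakap → miwahwakap) add the prefix mi-.
The other patterns: stems beginning with t- add -oth; stems beginning with z- add -al; stems beginning with g- or v- add the prefix go-.
So wumez → miwumez.

miwumez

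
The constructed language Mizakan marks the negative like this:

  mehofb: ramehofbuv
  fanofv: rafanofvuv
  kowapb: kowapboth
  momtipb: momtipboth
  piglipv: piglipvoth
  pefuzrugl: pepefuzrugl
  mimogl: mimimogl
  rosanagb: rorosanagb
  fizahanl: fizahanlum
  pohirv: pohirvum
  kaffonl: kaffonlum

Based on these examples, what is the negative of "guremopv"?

guremopvoth

mehofb and kowapb both end in -b yet inflect differently (ramehofbuv, kowapboth), so the final letter is not what conditions the rule; the second-to-last letter is.
"guremopv" has second-to-last letter 'p'. The stems whose second-to-last letter is 'p' (kowapb → kowapboth, momtipb → momtipboth, piglipv → piglipvoth) add -oth.
So guremopv → guremopvoth.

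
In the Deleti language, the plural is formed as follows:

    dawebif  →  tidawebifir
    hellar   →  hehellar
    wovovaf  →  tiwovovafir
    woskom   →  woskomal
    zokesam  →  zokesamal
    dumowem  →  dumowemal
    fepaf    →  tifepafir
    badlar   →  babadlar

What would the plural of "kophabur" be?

zokesam and fepaf both have last vowel 'a' yet inflect differently (zokesamal, tifepafir), so the last vowel is not what conditions the rule; the final letter is.
"kophabur" ends in -r. The stems ending in -r (hellar → hehellar, badlar → babadlar) repeat the first consonant+vowel as a prefix.
So kophabur → kokophabur.

kokophabur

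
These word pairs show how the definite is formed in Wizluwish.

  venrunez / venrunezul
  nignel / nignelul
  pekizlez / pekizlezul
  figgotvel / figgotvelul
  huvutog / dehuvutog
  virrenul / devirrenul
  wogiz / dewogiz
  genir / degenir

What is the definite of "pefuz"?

"pefuz" has last vowel 'u'. The one such stem in the data (virrenul → devirrenul) adds the prefix de-, so the same rule applies.
So pefuz → depefuz.

depefuz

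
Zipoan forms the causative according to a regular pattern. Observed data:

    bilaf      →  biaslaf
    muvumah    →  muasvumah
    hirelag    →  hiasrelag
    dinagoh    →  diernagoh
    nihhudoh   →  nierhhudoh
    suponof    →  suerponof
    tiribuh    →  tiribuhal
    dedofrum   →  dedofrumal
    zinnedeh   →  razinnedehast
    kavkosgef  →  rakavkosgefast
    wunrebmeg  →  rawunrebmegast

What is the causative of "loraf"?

loasraf

muvumah and dinagoh both end in -h yet inflect differently (muasvumah, diernagoh), so the final letter is not what conditions the rule; the last vowel is.
"loraf" has last vowel 'a'. The stems whose last vowel is 'a' (bilaf → biaslaf, muvumah → muasvumah, hirelag → hiasrelag) insert -as- after the first vowel.
The other patterns: stems whose last vowel is 'o' insert -er- after the first vowel; stems whose last vowel is 'u' add -al; stems whose last vowel is 'e' add ra- … -ast around the stem.
So loraf → loasraf.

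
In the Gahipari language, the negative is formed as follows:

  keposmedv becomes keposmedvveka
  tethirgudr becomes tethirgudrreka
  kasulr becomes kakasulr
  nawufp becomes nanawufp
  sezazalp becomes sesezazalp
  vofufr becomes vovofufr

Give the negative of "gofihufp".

tethirgudr and kasulr both end in -r yet inflect differently (tethirgudrreka, kakasulr), so the final letter is not what conditions the rule; the second-to-last letter is.
"gofihufp" has second-to-last letter 'f'. The stems whose second-to-last letter is 'f' (nawufp → nanawufp, vofufr → vovofufr) repeat the first consonant+vowel as a prefix.
The other pattern: stems whose second-to-last letter is 'd' double the final consonant and add -eka.
So gofihufp → gogofihufp.

gogofihufp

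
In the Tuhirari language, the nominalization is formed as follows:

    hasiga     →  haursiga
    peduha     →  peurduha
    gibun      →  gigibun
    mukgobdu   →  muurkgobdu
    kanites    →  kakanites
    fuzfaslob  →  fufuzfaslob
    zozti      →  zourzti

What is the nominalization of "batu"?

baurtu

"batu" ends in a vowel. The stems ending in a vowel (peduha → peurduha, zozti → zourzti, hasiga → haursiga) insert -ur- after the first vowel.
The other pattern: stems ending in a consonant repeat the first consonant+vowel as a prefix.
So batu → baurtu.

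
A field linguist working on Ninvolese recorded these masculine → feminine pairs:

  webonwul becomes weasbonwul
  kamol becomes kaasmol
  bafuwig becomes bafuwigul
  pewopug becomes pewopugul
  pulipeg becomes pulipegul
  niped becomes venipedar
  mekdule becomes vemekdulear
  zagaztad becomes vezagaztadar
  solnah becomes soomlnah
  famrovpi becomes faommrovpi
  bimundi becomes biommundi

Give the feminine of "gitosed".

vegitosedar

webonwul and pewopug both have last vowel 'u' yet inflect differently (weasbonwul, pewopugul), so the last vowel is not what conditions the rule; the final letter is.
"gitosed" ends in -d. The stems ending in -d (niped → venipedar, zagaztad → vezagaztadar) add ve- … -ar around the stem.
The other patterns: stems ending in -l insert -as- after the first vowel; stems ending in -g add -ul; stems ending in -h or -i insert -om- after the first vowel.
So gitosed → vegitosedar.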